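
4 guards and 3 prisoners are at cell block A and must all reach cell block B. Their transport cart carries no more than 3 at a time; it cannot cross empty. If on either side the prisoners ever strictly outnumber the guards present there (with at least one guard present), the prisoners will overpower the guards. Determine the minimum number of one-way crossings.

5

Counting alone: each trip to cell block B takes at most 3 across and each return brings at least 1 back, so after t trips out (and t−1 returns) at most 3t − (t−1) of the 7 are across; that first reaches 7 at t = 3, so at least 5 crossings are needed.
The plan below uses exactly 5 crossings, so it is optimal:
1. 3 prisoners → cell block B.  (cell block A: 4G 0P; cell block B: 0G 3P)
2. 1 prisoner ← cell block A.  (cell block A: 4G 1P; cell block B: 0G 2P)
3. 3 guards → cell block B.  (cell block A: 1G 1P; cell block B: 3G 2P)
4. 1 guard ← cell block A.  (cell block A: 2G 1P; cell block B: 2G 2P)
5. 2 guards and 1 prisoner → cell block B.  (cell block A: 0G 0P; cell block B: 4G 3P)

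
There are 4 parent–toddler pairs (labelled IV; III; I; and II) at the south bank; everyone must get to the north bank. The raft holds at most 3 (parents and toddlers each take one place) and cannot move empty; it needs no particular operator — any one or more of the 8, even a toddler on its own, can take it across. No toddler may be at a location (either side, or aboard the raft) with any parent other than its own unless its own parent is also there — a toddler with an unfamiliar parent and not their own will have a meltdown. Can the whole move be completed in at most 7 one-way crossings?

No

Counting alone: each trip to the north bank takes at most 3 across and each return brings at least 1 back, so after t trips out (and t−1 returns) at most 3t − (t−1) of the 8 are across; that first reaches 8 at t = 4, so at least 7 crossings are needed.
The safety rule pushes this higher. Following every safe sequence of crossings, the most of the 8 that can be at the north bank as the raft arrives there on crossing 7 is 7 — never all 8.
So the move cannot be finished within 7 crossings. (The shortest complete plan takes 9:)
1. parent IV and toddler IV cross → the north bank.
2. parent IV crosses ← the south bank.
3. parent III, parent IV, and toddler III cross → the north bank.
4. parent IV and toddler IV cross ← the south bank.
5. parent I, parent II, and parent IV cross → the north bank.
6. toddler III crosses ← the south bank.
7. toddler III and toddler IV cross → the north bank.
8. toddler IV crosses ← the south bank.
9. toddler I, toddler II, and toddler IV cross → the north bank.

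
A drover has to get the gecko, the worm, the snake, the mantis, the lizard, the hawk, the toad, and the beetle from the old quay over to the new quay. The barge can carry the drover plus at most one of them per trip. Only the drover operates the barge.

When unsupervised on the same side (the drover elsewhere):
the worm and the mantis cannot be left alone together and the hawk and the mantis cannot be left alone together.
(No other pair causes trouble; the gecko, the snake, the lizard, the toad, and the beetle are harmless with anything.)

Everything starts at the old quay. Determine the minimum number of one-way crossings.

Counting alone: the drover can take at most 1 across per trip to the new quay, so moving all 8 needs at least 8 loaded trips out, with a return between consecutive ones — at least 15 crossings.
The safety rule pushes this higher. Following every safe sequence of crossings, the most of the 8 that can be at the new quay as the barge arrives there on crossing 15 is 7 — never all 8.
So no plan with fewer than 17 crossings exists, and this one achieves 17:
1. Drover goes to the new quay with the mantis.
2. Drover goes back to the old quay alone.
3. Drover goes to the new quay with the gecko.
4. Drover goes back to the old quay alone.
5. Drover goes to the new quay with the worm.
6. Drover goes back to the old quay with the mantis.
7. Drover goes to the new quay with the hawk.
8. Drover goes back to the old quay alone.
9. Drover goes to the new quay with the snake.
10. Drover goes back to the old quay alone.
11. Drover goes to the new quay with the lizard.
12. Drover goes back to the old quay alone.
13. Drover goes to the new quay with the toad.
14. Drover goes back to the old quay alone.
15. Drover goes to the new quay with the beetle.
16. Drover goes back to the old quay alone.
17. Drover goes to the new quay with the mantis.

17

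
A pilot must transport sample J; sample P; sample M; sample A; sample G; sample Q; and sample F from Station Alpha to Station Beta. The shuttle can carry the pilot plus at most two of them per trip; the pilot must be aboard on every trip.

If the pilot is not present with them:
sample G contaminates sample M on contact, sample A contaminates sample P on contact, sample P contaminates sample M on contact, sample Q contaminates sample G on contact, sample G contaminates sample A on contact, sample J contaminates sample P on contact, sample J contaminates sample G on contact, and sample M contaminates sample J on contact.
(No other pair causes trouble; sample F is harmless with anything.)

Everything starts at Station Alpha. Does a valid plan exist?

No

Whatever the first load, the items left behind include a forbidden pair without the pilot. No opening move is safe, so no plan exists.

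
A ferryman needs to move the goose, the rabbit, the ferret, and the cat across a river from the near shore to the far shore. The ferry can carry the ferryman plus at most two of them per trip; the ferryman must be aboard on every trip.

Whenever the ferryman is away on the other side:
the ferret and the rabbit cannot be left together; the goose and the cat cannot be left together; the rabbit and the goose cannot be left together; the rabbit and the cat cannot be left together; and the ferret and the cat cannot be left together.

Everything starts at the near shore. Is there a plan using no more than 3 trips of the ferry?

No

Counting alone: the ferryman can take at most 2 across per trip to the far shore, so moving all 4 needs at least 2 loaded trips out, with a return between consecutive ones — at least 3 crossings.
The safety rule pushes this higher. Following every safe sequence of crossings, the most of the 4 that can be at the far shore as the ferry arrives there on crossing 3 is 3 — never all 4.
So the move cannot be finished within 3 crossings. (The shortest complete plan takes 5:)
1. Ferryman goes to the far shore with the cat and the rabbit.  [the near shore: the ferret, the goose | the far shore: the cat, the rabbit]
2. Ferryman goes back to the near shore with the rabbit.  [the near shore: the ferret, the goose, the rabbit | the far shore: the cat]
3. Ferryman goes to the far shore with the ferret and the goose.  [the near shore: the rabbit | the far shore: the cat, the ferret, the goose]
4. Ferryman goes back to the near shore with the cat.  [the near shore: the cat, the rabbit | the far shore: the ferret, the goose]
5. Ferryman goes to the far shore with the cat and the rabbit.  [the near shore: — | the far shore: the cat, the ferret, the goose, the rabbit]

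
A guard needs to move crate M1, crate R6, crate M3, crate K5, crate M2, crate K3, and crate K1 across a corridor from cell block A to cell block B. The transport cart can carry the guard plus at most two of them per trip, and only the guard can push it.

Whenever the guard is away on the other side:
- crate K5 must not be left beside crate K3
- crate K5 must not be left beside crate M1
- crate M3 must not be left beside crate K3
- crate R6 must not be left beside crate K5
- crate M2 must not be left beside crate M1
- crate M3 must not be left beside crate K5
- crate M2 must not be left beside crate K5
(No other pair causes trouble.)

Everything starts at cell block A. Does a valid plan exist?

Whatever the first load, the items left behind include a forbidden pair without the guard. No opening move is safe, so no plan exists.

No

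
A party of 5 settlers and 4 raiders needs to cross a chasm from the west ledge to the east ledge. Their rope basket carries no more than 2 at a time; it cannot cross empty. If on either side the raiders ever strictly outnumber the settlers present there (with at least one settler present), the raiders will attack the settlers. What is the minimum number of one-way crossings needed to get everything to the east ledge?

15

Counting alone: each trip to the east ledge takes at most 2 across and each return brings at least 1 back, so after t trips out (and t−1 returns) at most 2t − (t−1) of the 9 are across; that first reaches 9 at t = 8, so at least 15 crossings are needed.
The plan below uses exactly 15 crossings, so it is optimal:
1. 2 raiders → the east ledge.  (the west ledge: 5S 2R; the east ledge: 0S 2R)
2. 1 raider ← the west ledge.  (the west ledge: 5S 3R; the east ledge: 0S 1R)
3. 2 raiders → the east ledge.  (the west ledge: 5S 1R; the east ledge: 0S 3R)
4. 1 raider ← the west ledge.  (the west ledge: 5S 2R; the east ledge: 0S 2R)
5. 2 settlers → the east ledge.  (the west ledge: 3S 2R; the east ledge: 2S 2R)
6. 1 raider ← the west ledge.  (the west ledge: 3S 3R; the east ledge: 2S 1R)
7. 1 settler and 1 raider → the east ledge.  (the west ledge: 2S 2R; the east ledge: 3S 2R)
8. 1 settler ← the west ledge.  (the west ledge: 3S 2R; the east ledge: 2S 2R)
9. 1 settler and 1 raider → the east ledge.  (the west ledge: 2S 1R; the east ledge: 3S 3R)
10. 1 raider ← the west ledge.  (the west ledge: 2S 2R; the east ledge: 3S 2R)
11. 1 settler and 1 raider → the east ledge.  (the west ledge: 1S 1R; the east ledge: 4S 3R)
12. 1 settler ← the west ledge.  (the west ledge: 2S 1R; the east ledge: 3S 3R)
13. 1 settler and 1 raider → the east ledge.  (the west ledge: 1S 0R; the east ledge: 4S 4R)
14. 1 raider ← the west ledge.  (the west ledge: 1S 1R; the east ledge: 4S 3R)
15. 1 settler and 1 raider → the east ledge.  (the west ledge: 0S 0R; the east ledge: 5S 4R)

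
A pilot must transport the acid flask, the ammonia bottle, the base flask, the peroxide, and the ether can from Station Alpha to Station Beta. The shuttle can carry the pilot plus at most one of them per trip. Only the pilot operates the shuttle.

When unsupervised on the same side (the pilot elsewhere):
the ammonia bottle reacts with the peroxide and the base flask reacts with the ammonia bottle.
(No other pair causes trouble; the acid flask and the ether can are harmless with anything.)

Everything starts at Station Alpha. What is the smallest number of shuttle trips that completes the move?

11

Counting alone: the pilot can take at most 1 across per trip to Station Beta, so moving all 5 needs at least 5 loaded trips out, with a return between consecutive ones — at least 9 crossings.
The safety rule pushes this higher. Following every safe sequence of crossings, the most of the 5 that can be at Station Beta as the shuttle arrives there on crossing 9 is 4 — never all 5.
So no plan with fewer than 11 crossings exists, and this one achieves 11:
1. Pilot goes to Station Beta with the ammonia bottle.  [Station Alpha: the acid flask, the base flask, the ether can, the peroxide | Station Beta: the ammonia bottle]
2. Pilot goes back to Station Alpha alone.  [Station Alpha: the acid flask, the base flask, the ether can, the peroxide | Station Beta: the ammonia bottle]
3. Pilot goes to Station Beta with the acid flask.  [Station Alpha: the base flask, the ether can, the peroxide | Station Beta: the acid flask, the ammonia bottle]
4. Pilot goes back to Station Alpha alone.  [Station Alpha: the base flask, the ether can, the peroxide | Station Beta: the acid flask, the ammonia bottle]
5. Pilot goes to Station Beta with the base flask.  [Station Alpha: the ether can, the peroxide | Station Beta: the acid flask, the ammonia bottle, the base flask]
6. Pilot goes back to Station Alpha with the ammonia bottle.  [Station Alpha: the ammonia bottle, the ether can, the peroxide | Station Beta: the acid flask, the base flask]
7. Pilot goes to Station Beta with the peroxide.  [Station Alpha: the ammonia bottle, the ether can | Station Beta: the acid flask, the base flask, the peroxide]
8. Pilot goes back to Station Alpha alone.  [Station Alpha: the ammonia bottle, the ether can | Station Beta: the acid flask, the base flask, the peroxide]
9. Pilot goes to Station Beta with the ether can.  [Station Alpha: the ammonia bottle | Station Beta: the acid flask, the base flask, the ether can, the peroxide]
10. Pilot goes back to Station Alpha alone.  [Station Alpha: the ammonia bottle | Station Beta: the acid flask, the base flask, the ether can, the peroxide]
11. Pilot goes to Station Beta with the ammonia bottle.  [Station Alpha: — | Station Beta: the acid flask, the ammonia bottle, the base flask, the ether can, the peroxide]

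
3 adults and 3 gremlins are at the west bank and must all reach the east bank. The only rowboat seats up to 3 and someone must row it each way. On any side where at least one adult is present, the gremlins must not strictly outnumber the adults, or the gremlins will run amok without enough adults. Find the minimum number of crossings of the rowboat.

Counting alone: each trip to the east bank takes at most 3 across and each return brings at least 1 back, so after t trips out (and t−1 returns) at most 3t − (t−1) of the 6 are across; that first reaches 6 at t = 3, so at least 5 crossings are needed.
The plan below uses exactly 5 crossings, so it is optimal:
1. 2 gremlins → the east bank.  (the west bank: 3A 1G; the east bank: 0A 2G)
2. 1 gremlin ← the west bank.  (the west bank: 3A 2G; the east bank: 0A 1G)
3. 3 adults → the east bank.  (the west bank: 0A 2G; the east bank: 3A 1G)
4. 1 gremlin ← the west bank.  (the west bank: 0A 3G; the east bank: 3A 0G)
5. 3 gremlins → the east bank.  (the west bank: 0A 0G; the east bank: 3A 3G)

5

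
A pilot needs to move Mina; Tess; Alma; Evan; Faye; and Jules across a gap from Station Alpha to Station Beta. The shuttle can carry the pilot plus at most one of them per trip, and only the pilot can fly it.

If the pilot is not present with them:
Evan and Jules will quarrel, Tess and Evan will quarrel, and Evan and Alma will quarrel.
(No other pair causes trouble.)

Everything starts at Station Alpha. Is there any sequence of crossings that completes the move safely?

Following every safe sequence of crossings from the start, the most of the 6 that can be at Station Beta as the shuttle arrives there on crossings 1, 3, 5, 7 is 1, 2, 3, 4 respectively; the best ever achieved is 4 of 6.
From crossing 9 on, no configuration arises that was not already reachable earlier: only 36 distinct safe configurations (who is on which side, and where the shuttle is) can ever be reached, none of them has everyone across, and every continuation just revisits them. So no valid plan exists.

No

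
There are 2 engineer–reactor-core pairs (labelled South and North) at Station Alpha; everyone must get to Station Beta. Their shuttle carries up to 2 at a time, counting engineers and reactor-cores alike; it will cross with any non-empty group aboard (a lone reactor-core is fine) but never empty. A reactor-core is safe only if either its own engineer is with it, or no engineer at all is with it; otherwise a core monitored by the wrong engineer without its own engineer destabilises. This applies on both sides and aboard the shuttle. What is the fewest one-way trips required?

5

Counting alone: each trip to Station Beta takes at most 2 across and each return brings at least 1 back, so after t trips out (and t−1 returns) at most 2t − (t−1) of the 4 are across; that first reaches 4 at t = 3, so at least 5 crossings are needed.
The plan below uses exactly 5 crossings, so it is optimal:
1. engineer South and reactor-core South cross → Station Beta.
2. engineer South crosses ← Station Alpha.
3. engineer North and engineer South cross → Station Beta.
4. engineer North crosses ← Station Alpha.
5. engineer North and reactor-core North cross → Station Beta.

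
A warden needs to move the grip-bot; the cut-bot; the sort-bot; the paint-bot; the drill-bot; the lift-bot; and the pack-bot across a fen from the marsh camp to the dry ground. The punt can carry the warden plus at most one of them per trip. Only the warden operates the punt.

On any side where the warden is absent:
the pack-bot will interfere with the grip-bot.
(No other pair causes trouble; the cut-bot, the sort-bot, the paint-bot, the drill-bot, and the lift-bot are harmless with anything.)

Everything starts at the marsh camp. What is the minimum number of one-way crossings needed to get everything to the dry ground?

13

Counting alone: the warden can take at most 1 across per trip to the dry ground, so moving all 7 needs at least 7 loaded trips out, with a return between consecutive ones — at least 13 crossings.
The plan below uses exactly 13 crossings, so it is optimal:
1. Warden goes to the dry ground with the grip-bot.  [the marsh camp: the cut-bot, the drill-bot, the lift-bot, the pack-bot, the paint-bot, the sort-bot | the dry ground: the grip-bot]
2. Warden goes back to the marsh camp alone.  [the marsh camp: the cut-bot, the drill-bot, the lift-bot, the pack-bot, the paint-bot, the sort-bot | the dry ground: the grip-bot]
3. Warden goes to the dry ground with the cut-bot.  [the marsh camp: the drill-bot, the lift-bot, the pack-bot, the paint-bot, the sort-bot | the dry ground: the cut-bot, the grip-bot]
4. Warden goes back to the marsh camp alone.  [the marsh camp: the drill-bot, the lift-bot, the pack-bot, the paint-bot, the sort-bot | the dry ground: the cut-bot, the grip-bot]
5. Warden goes to the dry ground with the sort-bot.  [the marsh camp: the drill-bot, the lift-bot, the pack-bot, the paint-bot | the dry ground: the cut-bot, the grip-bot, the sort-bot]
6. Warden goes back to the marsh camp alone.  [the marsh camp: the drill-bot, the lift-bot, the pack-bot, the paint-bot | the dry ground: the cut-bot, the grip-bot, the sort-bot]
7. Warden goes to the dry ground with the paint-bot.  [the marsh camp: the drill-bot, the lift-bot, the pack-bot | the dry ground: the cut-bot, the grip-bot, the paint-bot, the sort-bot]
8. Warden goes back to the marsh camp alone.  [the marsh camp: the drill-bot, the lift-bot, the pack-bot | the dry ground: the cut-bot, the grip-bot, the paint-bot, the sort-bot]
9. Warden goes to the dry ground with the drill-bot.  [the marsh camp: the lift-bot, the pack-bot | the dry ground: the cut-bot, the drill-bot, the grip-bot, the paint-bot, the sort-bot]
10. Warden goes back to the marsh camp alone.  [the marsh camp: the lift-bot, the pack-bot | the dry ground: the cut-bot, the drill-bot, the grip-bot, the paint-bot, the sort-bot]
11. Warden goes to the dry ground with the lift-bot.  [the marsh camp: the pack-bot | the dry ground: the cut-bot, the drill-bot, the grip-bot, the lift-bot, the paint-bot, the sort-bot]
12. Warden goes back to the marsh camp alone.  [the marsh camp: the pack-bot | the dry ground: the cut-bot, the drill-bot, the grip-bot, the lift-bot, the paint-bot, the sort-bot]
13. Warden goes to the dry ground with the pack-bot.  [the marsh camp: — | the dry ground: the cut-bot, the drill-bot, the grip-bot, the lift-bot, the pack-bot, the paint-bot, the sort-bot]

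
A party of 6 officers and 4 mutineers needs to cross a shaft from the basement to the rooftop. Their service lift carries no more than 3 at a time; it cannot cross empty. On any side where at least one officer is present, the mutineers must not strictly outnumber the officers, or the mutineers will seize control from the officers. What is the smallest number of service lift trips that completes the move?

Counting alone: each trip to the rooftop takes at most 3 across and each return brings at least 1 back, so after t trips out (and t−1 returns) at most 3t − (t−1) of the 10 are across; that first reaches 10 at t = 5, so at least 9 crossings are needed.
The plan below uses exactly 9 crossings, so it is optimal:
1. 2 mutineers → the rooftop.  (the basement: 6O 2M; the rooftop: 0O 2M)
2. 1 mutineer ← the basement.  (the basement: 6O 3M; the rooftop: 0O 1M)
3. 3 mutineers → the rooftop.  (the basement: 6O 0M; the rooftop: 0O 4M)
4. 1 mutineer ← the basement.  (the basement: 6O 1M; the rooftop: 0O 3M)
5. 3 officers → the rooftop.  (the basement: 3O 1M; the rooftop: 3O 3M)
6. 1 mutineer ← the basement.  (the basement: 3O 2M; the rooftop: 3O 2M)
7. 1 officer and 2 mutineers → the rooftop.  (the basement: 2O 0M; the rooftop: 4O 4M)
8. 1 mutineer ← the basement.  (the basement: 2O 1M; the rooftop: 4O 3M)
9. 2 officers and 1 mutineer → the rooftop.  (the basement: 0O 0M; the rooftop: 6O 4M)

9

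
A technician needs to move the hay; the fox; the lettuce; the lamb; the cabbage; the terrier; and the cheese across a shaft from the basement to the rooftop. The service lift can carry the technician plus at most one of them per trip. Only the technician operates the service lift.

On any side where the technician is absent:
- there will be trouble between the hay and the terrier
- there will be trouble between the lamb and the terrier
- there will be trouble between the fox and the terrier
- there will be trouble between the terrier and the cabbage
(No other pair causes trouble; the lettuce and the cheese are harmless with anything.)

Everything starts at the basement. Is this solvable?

No

Following every safe sequence of crossings from the start, the most of the 7 that can be at the rooftop as the service lift arrives there on crossings 1, 3, 5, 7 is 1, 2, 3, 4 respectively; the best ever achieved is 4 of 7.
From crossing 9 on, no configuration arises that was not already reachable earlier: only 44 distinct safe configurations (who is on which side, and where the service lift is) can ever be reached, none of them has everyone across, and every continuation just revisits them. So no valid plan exists.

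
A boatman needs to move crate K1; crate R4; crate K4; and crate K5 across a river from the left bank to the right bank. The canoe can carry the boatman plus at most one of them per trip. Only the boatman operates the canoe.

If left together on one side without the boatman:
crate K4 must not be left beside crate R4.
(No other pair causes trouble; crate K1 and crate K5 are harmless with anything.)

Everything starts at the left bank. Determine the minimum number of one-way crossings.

Counting alone: the boatman can take at most 1 across per trip to the right bank, so moving all 4 needs at least 4 loaded trips out, with a return between consecutive ones — at least 7 crossings.
The plan below uses exactly 7 crossings, so it is optimal:
1. Boatman goes to the right bank with crate R4.
2. Boatman goes back to the left bank alone.
3. Boatman goes to the right bank with crate K1.
4. Boatman goes back to the left bank alone.
5. Boatman goes to the right bank with crate K5.
6. Boatman goes back to the left bank alone.
7. Boatman goes to the right bank with crate K4.

7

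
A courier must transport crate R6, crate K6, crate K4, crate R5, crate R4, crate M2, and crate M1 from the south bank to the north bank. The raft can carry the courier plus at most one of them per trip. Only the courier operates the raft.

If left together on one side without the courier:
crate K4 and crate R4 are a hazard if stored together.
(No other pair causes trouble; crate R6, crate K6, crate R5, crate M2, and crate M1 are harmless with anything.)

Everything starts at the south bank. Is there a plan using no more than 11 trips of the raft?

No

Counting alone: the courier can take at most 1 across per trip to the north bank, so moving all 7 needs at least 7 loaded trips out, with a return between consecutive ones — at least 13 crossings.
Since 11 < 13, 11 crossings cannot be enough. (The shortest complete plan in fact takes 13:)
1. Courier goes to the north bank with crate K4.  [the south bank: crate K6, crate M1, crate M2, crate R4, crate R5, crate R6 | the north bank: crate K4]
2. Courier goes back to the south bank alone.  [the south bank: crate K6, crate M1, crate M2, crate R4, crate R5, crate R6 | the north bank: crate K4]
3. Courier goes to the north bank with crate R6.  [the south bank: crate K6, crate M1, crate M2, crate R4, crate R5 | the north bank: crate K4, crate R6]
4. Courier goes back to the south bank alone.  [the south bank: crate K6, crate M1, crate M2, crate R4, crate R5 | the north bank: crate K4, crate R6]
5. Courier goes to the north bank with crate K6.  [the south bank: crate M1, crate M2, crate R4, crate R5 | the north bank: crate K4, crate K6, crate R6]
6. Courier goes back to the south bank alone.  [the south bank: crate M1, crate M2, crate R4, crate R5 | the north bank: crate K4, crate K6, crate R6]
7. Courier goes to the north bank with crate R5.  [the south bank: crate M1, crate M2, crate R4 | the north bank: crate K4, crate K6, crate R5, crate R6]
8. Courier goes back to the south bank alone.  [the south bank: crate M1, crate M2, crate R4 | the north bank: crate K4, crate K6, crate R5, crate R6]
9. Courier goes to the north bank with crate M2.  [the south bank: crate M1, crate R4 | the north bank: crate K4, crate K6, crate M2, crate R5, crate R6]
10. Courier goes back to the south bank alone.  [the south bank: crate M1, crate R4 | the north bank: crate K4, crate K6, crate M2, crate R5, crate R6]
11. Courier goes to the north bank with crate M1.  [the south bank: crate R4 | the north bank: crate K4, crate K6, crate M1, crate M2, crate R5, crate R6]
12. Courier goes back to the south bank alone.  [the south bank: crate R4 | the north bank: crate K4, crate K6, crate M1, crate M2, crate R5, crate R6]
13. Courier goes to the north bank with crate R4.  [the south bank: — | the north bank: crate K4, crate K6, crate M1, crate M2, crate R4, crate R5, crate R6]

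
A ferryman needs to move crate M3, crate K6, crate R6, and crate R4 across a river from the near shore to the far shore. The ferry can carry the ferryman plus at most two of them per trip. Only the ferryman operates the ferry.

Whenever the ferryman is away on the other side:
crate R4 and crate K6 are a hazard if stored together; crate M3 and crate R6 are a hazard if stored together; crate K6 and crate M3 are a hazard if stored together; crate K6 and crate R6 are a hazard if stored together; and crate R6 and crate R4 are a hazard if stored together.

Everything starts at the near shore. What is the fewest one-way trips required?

5

Counting alone: the ferryman can take at most 2 across per trip to the far shore, so moving all 4 needs at least 2 loaded trips out, with a return between consecutive ones — at least 3 crossings.
The safety rule pushes this higher. Following every safe sequence of crossings, the most of the 4 that can be at the far shore as the ferry arrives there on crossing 3 is 3 — never all 4.
So no plan with fewer than 5 crossings exists, and this one achieves 5:
1. Ferryman goes to the far shore with crate K6 and crate R6.
2. Ferryman goes back to the near shore with crate K6.
3. Ferryman goes to the far shore with crate M3 and crate R4.
4. Ferryman goes back to the near shore with crate R6.
5. Ferryman goes to the far shore with crate K6 and crate R6.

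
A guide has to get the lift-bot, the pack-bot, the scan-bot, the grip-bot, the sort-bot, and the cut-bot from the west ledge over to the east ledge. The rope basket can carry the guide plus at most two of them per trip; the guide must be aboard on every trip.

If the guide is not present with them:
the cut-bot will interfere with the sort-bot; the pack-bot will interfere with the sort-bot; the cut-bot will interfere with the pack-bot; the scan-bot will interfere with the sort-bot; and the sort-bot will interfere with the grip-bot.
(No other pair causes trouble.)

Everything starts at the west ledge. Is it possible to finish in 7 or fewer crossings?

Counting alone: the guide can take at most 2 across per trip to the east ledge, so moving all 6 needs at least 3 loaded trips out, with a return between consecutive ones — at least 5 crossings.
The safety rule pushes this higher. Following every safe sequence of crossings, the most of the 6 that can be at the east ledge as the rope basket arrives there on crossings 5, 7 is 4, 5 respectively — never all 6.
So the move cannot be finished within 7 crossings. (The shortest complete plan takes 9:)
1. Guide goes to the east ledge with the pack-bot and the sort-bot.  [the west ledge: the cut-bot, the grip-bot, the lift-bot, the scan-bot | the east ledge: the pack-bot, the sort-bot]
2. Guide goes back to the west ledge with the pack-bot.  [the west ledge: the cut-bot, the grip-bot, the lift-bot, the pack-bot, the scan-bot | the east ledge: the sort-bot]
3. Guide goes to the east ledge with the lift-bot and the pack-bot.  [the west ledge: the cut-bot, the grip-bot, the scan-bot | the east ledge: the lift-bot, the pack-bot, the sort-bot]
4. Guide goes back to the west ledge with the pack-bot.  [the west ledge: the cut-bot, the grip-bot, the pack-bot, the scan-bot | the east ledge: the lift-bot, the sort-bot]
5. Guide goes to the east ledge with the pack-bot and the scan-bot.  [the west ledge: the cut-bot, the grip-bot | the east ledge: the lift-bot, the pack-bot, the scan-bot, the sort-bot]
6. Guide goes back to the west ledge with the sort-bot.  [the west ledge: the cut-bot, the grip-bot, the sort-bot | the east ledge: the lift-bot, the pack-bot, the scan-bot]
7. Guide goes to the east ledge with the grip-bot and the sort-bot.  [the west ledge: the cut-bot | the east ledge: the grip-bot, the lift-bot, the pack-bot, the scan-bot, the sort-bot]
8. Guide goes back to the west ledge with the sort-bot.  [the west ledge: the cut-bot, the sort-bot | the east ledge: the grip-bot, the lift-bot, the pack-bot, the scan-bot]
9. Guide goes to the east ledge with the cut-bot and the sort-bot.  [the west ledge: — | the east ledge: the cut-bot, the grip-bot, the lift-bot, the pack-bot, the scan-bot, the sort-bot]

No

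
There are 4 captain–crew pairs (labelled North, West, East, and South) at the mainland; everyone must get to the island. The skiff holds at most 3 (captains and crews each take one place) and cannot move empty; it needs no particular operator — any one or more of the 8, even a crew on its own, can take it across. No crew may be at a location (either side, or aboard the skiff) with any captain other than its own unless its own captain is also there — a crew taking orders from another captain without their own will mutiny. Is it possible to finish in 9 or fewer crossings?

Yes — this plan uses 9 crossings (≤ 9):
1. captain North and crew North cross → the island.
2. captain North crosses ← the mainland.
3. captain North, captain West, and crew West cross → the island.
4. captain North and crew North cross ← the mainland.
5. captain East, captain North, and captain South cross → the island.
6. crew West crosses ← the mainland.
7. crew North and crew West cross → the island.
8. crew North crosses ← the mainland.
9. crew East, crew North, and crew South cross → the island.

Yes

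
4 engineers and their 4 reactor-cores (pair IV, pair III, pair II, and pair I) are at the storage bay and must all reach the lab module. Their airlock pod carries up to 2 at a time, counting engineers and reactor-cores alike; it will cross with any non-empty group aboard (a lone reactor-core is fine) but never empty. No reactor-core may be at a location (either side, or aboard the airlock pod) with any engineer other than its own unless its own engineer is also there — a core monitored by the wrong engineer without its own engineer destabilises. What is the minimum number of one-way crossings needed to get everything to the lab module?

impossible

Following every safe sequence of crossings from the start, the most of the 8 that can be at the lab module as the airlock pod arrives there on crossings 1, 3, 5 is 2, 3, 4 respectively; the best ever achieved is 4 of 8.
From crossing 7 on, no configuration arises that was not already reachable earlier: only 44 distinct safe configurations (who is on which side, and where the airlock pod is) can ever be reached, none of them has everyone across, and every continuation just revisits them. So no valid plan exists.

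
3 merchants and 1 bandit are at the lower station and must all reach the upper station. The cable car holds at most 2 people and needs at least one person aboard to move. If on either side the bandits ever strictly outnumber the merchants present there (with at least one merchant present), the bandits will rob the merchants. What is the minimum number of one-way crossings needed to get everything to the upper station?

5

Counting alone: each trip to the upper station takes at most 2 across and each return brings at least 1 back, so after t trips out (and t−1 returns) at most 2t − (t−1) of the 4 are across; that first reaches 4 at t = 3, so at least 5 crossings are needed.
The plan below uses exactly 5 crossings, so it is optimal:
1. 1 merchant and 1 bandit → the upper station.  (the lower station: 2M 0B; the upper station: 1M 1B)
2. 1 bandit ← the lower station.  (the lower station: 2M 1B; the upper station: 1M 0B)
3. 1 merchant and 1 bandit → the upper station.  (the lower station: 1M 0B; the upper station: 2M 1B)
4. 1 bandit ← the lower station.  (the lower station: 1M 1B; the upper station: 2M 0B)
5. 1 merchant and 1 bandit → the upper station.  (the lower station: 0M 0B; the upper station: 3M 1B)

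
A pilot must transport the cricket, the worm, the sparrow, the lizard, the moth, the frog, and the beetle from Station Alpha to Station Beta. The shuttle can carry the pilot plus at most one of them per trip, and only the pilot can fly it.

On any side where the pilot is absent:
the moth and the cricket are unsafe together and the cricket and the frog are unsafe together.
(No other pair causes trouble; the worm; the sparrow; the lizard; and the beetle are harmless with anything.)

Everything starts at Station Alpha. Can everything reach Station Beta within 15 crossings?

Yes

Yes — this plan uses 15 crossings (≤ 15):
1. Pilot goes to Station Beta with the cricket.
2. Pilot goes back to Station Alpha alone.
3. Pilot goes to Station Beta with the worm.
4. Pilot goes back to Station Alpha alone.
5. Pilot goes to Station Beta with the sparrow.
6. Pilot goes back to Station Alpha alone.
7. Pilot goes to Station Beta with the lizard.
8. Pilot goes back to Station Alpha alone.
9. Pilot goes to Station Beta with the moth.
10. Pilot goes back to Station Alpha with the cricket.
11. Pilot goes to Station Beta with the frog.
12. Pilot goes back to Station Alpha alone.
13. Pilot goes to Station Beta with the beetle.
14. Pilot goes back to Station Alpha alone.
15. Pilot goes to Station Beta with the cricket.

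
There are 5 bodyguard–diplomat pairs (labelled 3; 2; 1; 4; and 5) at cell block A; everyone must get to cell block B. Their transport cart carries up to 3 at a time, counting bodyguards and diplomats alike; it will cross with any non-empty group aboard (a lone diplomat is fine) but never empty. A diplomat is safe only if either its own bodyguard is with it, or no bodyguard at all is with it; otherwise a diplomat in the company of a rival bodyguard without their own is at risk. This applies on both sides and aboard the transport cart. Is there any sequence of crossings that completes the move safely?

1. bodyguard 3 and diplomat 3 cross → cell block B.
2. bodyguard 3 crosses ← cell block A.
3. diplomat 1, diplomat 2, and diplomat 4 cross → cell block B.
4. diplomat 3 crosses ← cell block A.
5. bodyguard 1, bodyguard 2, and bodyguard 4 cross → cell block B.
6. bodyguard 2 and diplomat 2 cross ← cell block A.
7. bodyguard 2, bodyguard 3, and bodyguard 5 cross → cell block B.
8. diplomat 1 crosses ← cell block A.
9. diplomat 2 and diplomat 3 cross → cell block B.
10. diplomat 3 crosses ← cell block A.
11. diplomat 1, diplomat 3, and diplomat 5 cross → cell block B.

Yes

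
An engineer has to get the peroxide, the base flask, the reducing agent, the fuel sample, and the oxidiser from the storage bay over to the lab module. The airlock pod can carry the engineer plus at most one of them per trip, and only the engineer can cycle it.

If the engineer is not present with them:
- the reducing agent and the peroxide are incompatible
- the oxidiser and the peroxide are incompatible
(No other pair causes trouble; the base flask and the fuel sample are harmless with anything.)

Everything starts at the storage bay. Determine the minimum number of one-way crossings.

Counting alone: the engineer can take at most 1 across per trip to the lab module, so moving all 5 needs at least 5 loaded trips out, with a return between consecutive ones — at least 9 crossings.
The safety rule pushes this higher. Following every safe sequence of crossings, the most of the 5 that can be at the lab module as the airlock pod arrives there on crossing 9 is 4 — never all 5.
So no plan with fewer than 11 crossings exists, and this one achieves 11:
1. Engineer goes to the lab module with the peroxide.  [the storage bay: the base flask, the fuel sample, the oxidiser, the reducing agent | the lab module: the peroxide]
2. Engineer goes back to the storage bay alone.  [the storage bay: the base flask, the fuel sample, the oxidiser, the reducing agent | the lab module: the peroxide]
3. Engineer goes to the lab module with the base flask.  [the storage bay: the fuel sample, the oxidiser, the reducing agent | the lab module: the base flask, the peroxide]
4. Engineer goes back to the storage bay alone.  [the storage bay: the fuel sample, the oxidiser, the reducing agent | the lab module: the base flask, the peroxide]
5. Engineer goes to the lab module with the reducing agent.  [the storage bay: the fuel sample, the oxidiser | the lab module: the base flask, the peroxide, the reducing agent]
6. Engineer goes back to the storage bay with the peroxide.  [the storage bay: the fuel sample, the oxidiser, the peroxide | the lab module: the base flask, the reducing agent]
7. Engineer goes to the lab module with the oxidiser.  [the storage bay: the fuel sample, the peroxide | the lab module: the base flask, the oxidiser, the reducing agent]
8. Engineer goes back to the storage bay alone.  [the storage bay: the fuel sample, the peroxide | the lab module: the base flask, the oxidiser, the reducing agent]
9. Engineer goes to the lab module with the fuel sample.  [the storage bay: the peroxide | the lab module: the base flask, the fuel sample, the oxidiser, the reducing agent]
10. Engineer goes back to the storage bay alone.  [the storage bay: the peroxide | the lab module: the base flask, the fuel sample, the oxidiser, the reducing agent]
11. Engineer goes to the lab module with the peroxide.  [the storage bay: — | the lab module: the base flask, the fuel sample, the oxidiser, the peroxide, the reducing agent]

11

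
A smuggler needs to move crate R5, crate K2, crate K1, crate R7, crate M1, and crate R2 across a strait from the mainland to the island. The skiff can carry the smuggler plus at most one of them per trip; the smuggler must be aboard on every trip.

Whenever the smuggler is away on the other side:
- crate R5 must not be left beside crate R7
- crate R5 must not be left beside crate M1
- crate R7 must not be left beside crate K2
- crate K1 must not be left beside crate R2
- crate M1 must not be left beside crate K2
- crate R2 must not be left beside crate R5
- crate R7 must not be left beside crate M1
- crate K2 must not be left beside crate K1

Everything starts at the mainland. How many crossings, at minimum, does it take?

impossible

Whatever the first load, the items left behind include a forbidden pair without the smuggler. No opening move is safe, so no plan exists.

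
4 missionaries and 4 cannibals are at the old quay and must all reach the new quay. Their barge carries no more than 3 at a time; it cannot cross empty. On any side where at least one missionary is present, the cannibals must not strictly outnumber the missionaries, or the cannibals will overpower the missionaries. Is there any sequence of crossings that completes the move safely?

1. 2 cannibals → the new quay.  (the old quay: 4M 2C; the new quay: 0M 2C)
2. 1 cannibal ← the old quay.  (the old quay: 4M 3C; the new quay: 0M 1C)
3. 3 cannibals → the new quay.  (the old quay: 4M 0C; the new quay: 0M 4C)
4. 1 cannibal ← the old quay.  (the old quay: 4M 1C; the new quay: 0M 3C)
5. 3 missionaries → the new quay.  (the old quay: 1M 1C; the new quay: 3M 3C)
6. 1 missionary and 1 cannibal ← the old quay.  (the old quay: 2M 2C; the new quay: 2M 2C)
7. 2 missionaries → the new quay.  (the old quay: 0M 2C; the new quay: 4M 2C)
8. 1 cannibal ← the old quay.  (the old quay: 0M 3C; the new quay: 4M 1C)
9. 3 cannibals → the new quay.  (the old quay: 0M 0C; the new quay: 4M 4C)

Yes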